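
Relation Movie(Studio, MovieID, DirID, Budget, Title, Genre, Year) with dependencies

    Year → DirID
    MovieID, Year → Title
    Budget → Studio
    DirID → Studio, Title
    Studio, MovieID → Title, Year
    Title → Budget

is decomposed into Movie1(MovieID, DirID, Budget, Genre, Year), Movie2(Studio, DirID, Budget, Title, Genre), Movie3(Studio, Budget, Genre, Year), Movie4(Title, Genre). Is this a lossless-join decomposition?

Chase test. Columns are Studio, MovieID, DirID, Budget, Title, Genre, Year; row i has aⱼ where attribute j ∈ Moviei, else bᵢⱼ.
Initial tableau (one row per fragment):
  row 1: b11 a2 a3 a4 b15 a6 a7
  row 2: a1 b22 a3 a4 a5 a6 b27
  row 3: a1 b32 b33 a4 b35 a6 a7
  row 4: b41 b42 b43 b44 a5 a6 b47
Rows 1 and 3 agree on Year; apply Year→DirID and equate their DirID entries.
Rows 1 and 2 agree on Budget; apply Budget→Studio and equate their Studio entries.
Rows 1 and 2 agree on DirID; apply DirID→Studio, Title and equate their Studio, Title entries.
Rows 1 and 3 agree on DirID; apply DirID→Studio, Title and equate their Studio, Title entries.
Rows 1 and 4 agree on Title; apply Title→Budget and equate their Budget entries.
Rows 1 and 4 agree on Budget; apply Budget→Studio and equate their Studio entries.
Row 1 is now all distinguished symbols — the join is lossless.

Yes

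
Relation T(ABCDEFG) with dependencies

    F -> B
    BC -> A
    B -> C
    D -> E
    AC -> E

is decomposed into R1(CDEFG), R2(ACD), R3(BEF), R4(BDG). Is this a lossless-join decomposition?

No

Chase test. Columns are ABCDEFG; row i has aⱼ where attribute j ∈ Ri, else bᵢⱼ.
Initial tableau (one row per fragment):
  row 1: b11 b12 a3 a4 a5 a6 a7
  row 2: a1 b22 a3 a4 b25 b26 b27
  row 3: b31 a2 b33 b34 a5 a6 b37
  row 4: b41 a2 b43 a4 b45 b46 a7
Rows 1 and 3 agree on F; apply F→B and equate their B entries.
Rows 1 and 3 agree on B; apply B→C and equate their C entries.
Rows 1 and 4 agree on B; apply B→C and equate their C entries.
Rows 1 and 2 agree on D; apply D→E and equate their E entries.
Rows 1 and 4 agree on D; apply D→E and equate their E entries.
Rows 1 and 3 agree on BC; apply BC→A and equate their A entries.
Rows 1 and 4 agree on BC; apply BC→A and equate their A entries.
No row becomes fully distinguished — the join is lossy.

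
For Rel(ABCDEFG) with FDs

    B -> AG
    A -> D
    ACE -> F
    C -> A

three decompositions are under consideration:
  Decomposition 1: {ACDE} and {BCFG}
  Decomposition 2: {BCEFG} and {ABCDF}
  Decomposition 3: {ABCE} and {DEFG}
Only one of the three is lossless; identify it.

Decomposition 2

Decomposition 1: common = {C}, closure = {ACD} → lossy.
Decomposition 2: common = {BCF}, closure = {ABCDFG} → lossless.
Decomposition 3: common = {E}, closure = {E} → lossy.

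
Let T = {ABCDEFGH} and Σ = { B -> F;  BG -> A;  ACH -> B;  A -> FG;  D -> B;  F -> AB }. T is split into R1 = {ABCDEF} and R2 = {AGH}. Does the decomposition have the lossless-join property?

Common attributes: R1 ∩ R2 = {A}.
Closure of {A}: A → FG applies, adding FG; F → AB applies, adding B. So (A)⁺ = {ABFG}.
The closure contains neither all of R1 = {ABCDEF} nor all of R2 = {AGH}, so the common attributes are not a superkey of either fragment. The join is lossy.

No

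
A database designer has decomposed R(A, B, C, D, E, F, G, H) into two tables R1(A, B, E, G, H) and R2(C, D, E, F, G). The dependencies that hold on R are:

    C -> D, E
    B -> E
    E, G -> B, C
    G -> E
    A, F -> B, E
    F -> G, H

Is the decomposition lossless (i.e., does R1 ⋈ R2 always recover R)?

No

Common attributes: R1 ∩ R2 = {E, G}.
Closure of {E, G}: E, G → B, C applies, adding B, C; C → D, E applies, adding D. So (E, G)⁺ = {B, C, D, E, G}.
The closure contains neither all of R1 = {A, B, E, G, H} nor all of R2 = {C, D, E, F, G}, so the common attributes are not a superkey of either fragment. The join is lossy.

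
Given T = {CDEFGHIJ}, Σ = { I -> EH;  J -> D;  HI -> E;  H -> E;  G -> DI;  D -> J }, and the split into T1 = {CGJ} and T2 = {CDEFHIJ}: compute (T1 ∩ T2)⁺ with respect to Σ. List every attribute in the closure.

CDJ

T1 ∩ T2 = {CJ}.
J → D applies, adding D
Closure: {CDJ}.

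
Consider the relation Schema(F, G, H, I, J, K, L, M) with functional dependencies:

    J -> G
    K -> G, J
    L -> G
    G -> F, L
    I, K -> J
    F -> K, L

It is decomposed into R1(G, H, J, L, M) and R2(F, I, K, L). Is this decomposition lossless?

No

Common attributes: R1 ∩ R2 = {L}.
Closure of {L}: L → G applies, adding G; G → F, L applies, adding F; F → K, L applies, adding K; K → G, J applies, adding J. So (L)⁺ = {F, G, J, K, L}.
The closure contains neither all of R1 = {G, H, J, L, M} nor all of R2 = {F, I, K, L}, so the common attributes are not a superkey of either fragment. The join is lossy.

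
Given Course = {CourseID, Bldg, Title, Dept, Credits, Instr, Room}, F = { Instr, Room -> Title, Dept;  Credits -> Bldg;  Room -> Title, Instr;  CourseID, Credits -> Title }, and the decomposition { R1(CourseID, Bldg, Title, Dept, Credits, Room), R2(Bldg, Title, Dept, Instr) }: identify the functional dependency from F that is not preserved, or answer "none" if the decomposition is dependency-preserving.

Room -> Title, Instr

Check Room → Title, Instr: no single fragment contains all of {Title, Instr, Room}, and the restricted closure of {Room} across the fragments never reaches {Title, Instr}.
Instr, Room → Title, Dept is preserved.
Credits → Bldg is preserved.
CourseID, Credits → Title is preserved.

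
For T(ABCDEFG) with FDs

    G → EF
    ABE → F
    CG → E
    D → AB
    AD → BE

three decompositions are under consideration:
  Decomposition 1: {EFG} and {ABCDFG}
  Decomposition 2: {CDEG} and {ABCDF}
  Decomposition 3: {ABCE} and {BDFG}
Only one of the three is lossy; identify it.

Decomposition 1: common = {FG}, closure = {EFG} → lossless.
Decomposition 2: common = {CD}, closure = {ABCDEF} → lossless.
Decomposition 3: common = {B}, closure = {B} → lossy.

Decomposition 3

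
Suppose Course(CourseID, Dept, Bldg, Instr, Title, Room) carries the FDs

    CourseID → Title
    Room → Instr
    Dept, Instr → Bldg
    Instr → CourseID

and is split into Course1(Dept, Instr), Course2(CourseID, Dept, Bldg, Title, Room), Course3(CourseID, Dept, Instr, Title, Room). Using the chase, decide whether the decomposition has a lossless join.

Chase test. Columns are CourseID, Dept, Bldg, Instr, Title, Room; row i has aⱼ where attribute j ∈ Coursei, else bᵢⱼ.
Initial tableau (one row per fragment):
  row 1: b11 a2 b13 a4 b15 b16
  row 2: a1 a2 a3 b24 a5 a6
  row 3: a1 a2 b33 a4 a5 a6
Rows 2 and 3 agree on Room; apply Room→Instr and equate their Instr entries.
Rows 1 and 2 agree on Dept, Instr; apply Dept, Instr→Bldg and equate their Bldg entries.
Rows 1 and 3 agree on Dept, Instr; apply Dept, Instr→Bldg and equate their Bldg entries.
Rows 1 and 2 agree on Instr; apply Instr→CourseID and equate their CourseID entries.
Rows 1 and 2 agree on CourseID; apply CourseID→Title and equate their Title entries.
Row 2 is now all distinguished symbols — the join is lossless.

Yes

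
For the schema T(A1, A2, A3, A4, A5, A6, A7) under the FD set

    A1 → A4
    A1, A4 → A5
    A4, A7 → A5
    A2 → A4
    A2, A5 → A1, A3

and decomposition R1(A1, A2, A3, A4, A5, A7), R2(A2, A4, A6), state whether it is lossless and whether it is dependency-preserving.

lossy but dependency-preserving

Lossless test: (A2, A4)⁺ = {A2, A4}, which is a superkey of neither fragment — lossy.
Dependency preservation: every FD's attributes lie within a single fragment, so each can be enforced locally — preserved.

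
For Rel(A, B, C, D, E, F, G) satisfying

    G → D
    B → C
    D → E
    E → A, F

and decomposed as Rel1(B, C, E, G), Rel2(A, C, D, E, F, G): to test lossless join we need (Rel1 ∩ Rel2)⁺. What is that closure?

A, C, D, E, F, G

Rel1 ∩ Rel2 = {C, E, G}.
G → D applies, adding D
E → A, F applies, adding A, F
Closure: {A, C, D, E, F, G}.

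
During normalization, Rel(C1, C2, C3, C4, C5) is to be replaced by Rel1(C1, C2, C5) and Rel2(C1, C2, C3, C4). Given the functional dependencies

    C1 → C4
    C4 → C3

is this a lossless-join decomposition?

Common attributes: Rel1 ∩ Rel2 = {C1, C2}.
Closure of {C1, C2}: C1 → C4 applies, adding C4; C4 → C3 applies, adding C3. So (C1, C2)⁺ = {C1, C2, C3, C4}.
This closure contains every attribute of Rel2, so Rel1 ∩ Rel2 → Rel2. The join is lossless.

Yes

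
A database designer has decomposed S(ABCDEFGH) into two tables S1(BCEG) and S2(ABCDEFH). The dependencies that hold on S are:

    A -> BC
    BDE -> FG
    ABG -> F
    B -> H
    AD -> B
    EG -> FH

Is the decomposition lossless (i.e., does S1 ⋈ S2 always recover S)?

No

Common attributes: S1 ∩ S2 = {BCE}.
Closure of {BCE}: B → H applies, adding H. So (BCE)⁺ = {BCEH}.
The closure contains neither all of S1 = {BCEG} nor all of S2 = {ABCDEFH}, so the common attributes are not a superkey of either fragment. The join is lossy.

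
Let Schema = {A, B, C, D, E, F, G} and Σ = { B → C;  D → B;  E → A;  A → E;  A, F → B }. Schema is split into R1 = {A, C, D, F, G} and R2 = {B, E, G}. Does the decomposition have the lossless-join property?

Common attributes: R1 ∩ R2 = {G}.
No dependency enlarges {G}, so (G)⁺ = {G}.
The closure contains neither all of R1 = {A, C, D, F, G} nor all of R2 = {B, E, G}, so the common attributes are not a superkey of either fragment. The join is lossy.

No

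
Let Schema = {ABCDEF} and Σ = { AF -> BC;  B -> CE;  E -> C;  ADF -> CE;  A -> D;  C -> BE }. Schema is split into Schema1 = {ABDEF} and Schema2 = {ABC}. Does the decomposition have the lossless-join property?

Yes

Common attributes: Schema1 ∩ Schema2 = {AB}.
Closure of {AB}: B → CE applies, adding CE; A → D applies, adding D. So (AB)⁺ = {ABCDE}.
This closure contains every attribute of Schema2, so Schema1 ∩ Schema2 → Schema2. The join is lossless.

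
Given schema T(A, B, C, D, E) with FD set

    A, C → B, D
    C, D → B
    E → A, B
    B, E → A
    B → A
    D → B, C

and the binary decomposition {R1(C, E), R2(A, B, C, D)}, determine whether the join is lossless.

No

Common attributes: R1 ∩ R2 = {C}.
No dependency enlarges {C}, so (C)⁺ = {C}.
The closure contains neither all of R1 = {C, E} nor all of R2 = {A, B, C, D}, so the common attributes are not a superkey of either fragment. The join is lossy.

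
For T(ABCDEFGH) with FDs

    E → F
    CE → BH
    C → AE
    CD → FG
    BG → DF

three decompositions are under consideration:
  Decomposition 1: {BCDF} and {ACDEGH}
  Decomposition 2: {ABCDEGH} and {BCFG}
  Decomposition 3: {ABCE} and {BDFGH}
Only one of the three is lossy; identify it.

Decomposition 3

Decomposition 1: common = {CD}, closure = {ABCDEFGH} → lossless.
Decomposition 2: common = {BCG}, closure = {ABCDEFGH} → lossless.
Decomposition 3: common = {B}, closure = {B} → lossy.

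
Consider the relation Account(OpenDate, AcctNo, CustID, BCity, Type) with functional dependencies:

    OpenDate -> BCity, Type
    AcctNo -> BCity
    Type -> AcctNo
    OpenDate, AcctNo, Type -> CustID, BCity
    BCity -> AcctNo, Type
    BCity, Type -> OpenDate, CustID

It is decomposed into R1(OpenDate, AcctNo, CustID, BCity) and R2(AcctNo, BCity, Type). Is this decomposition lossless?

Yes

Common attributes: R1 ∩ R2 = {AcctNo, BCity}.
Closure of {AcctNo, BCity}: BCity → AcctNo, Type applies, adding Type; BCity, Type → OpenDate, CustID applies, adding OpenDate, CustID. So (AcctNo, BCity)⁺ = {OpenDate, AcctNo, CustID, BCity, Type}.
This closure contains every attribute of R1, so R1 ∩ R2 → R1. The join is lossless.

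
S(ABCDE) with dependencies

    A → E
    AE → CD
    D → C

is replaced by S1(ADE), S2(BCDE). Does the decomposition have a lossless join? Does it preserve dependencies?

Lossless test: (DE)⁺ = {CDE}, which is a superkey of neither fragment — lossy.
Dependency preservation: AE → CD is not contained in any single fragment, but the restricted closure of its left-hand side across the fragments still reaches the right-hand side; the remaining FDs each lie inside some fragment. All dependencies are preserved.

lossy but dependency-preserving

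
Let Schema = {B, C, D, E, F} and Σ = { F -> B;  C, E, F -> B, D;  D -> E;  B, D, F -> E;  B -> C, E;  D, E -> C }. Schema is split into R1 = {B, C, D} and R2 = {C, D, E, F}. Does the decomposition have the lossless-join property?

No

Common attributes: R1 ∩ R2 = {C, D}.
Closure of {C, D}: D → E applies, adding E. So (C, D)⁺ = {C, D, E}.
The closure contains neither all of R1 = {B, C, D} nor all of R2 = {C, D, E, F}, so the common attributes are not a superkey of either fragment. The join is lossy.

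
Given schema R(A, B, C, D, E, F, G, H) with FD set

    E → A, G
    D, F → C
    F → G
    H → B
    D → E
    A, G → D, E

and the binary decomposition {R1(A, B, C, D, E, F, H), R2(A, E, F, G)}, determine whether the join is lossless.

Common attributes: R1 ∩ R2 = {A, E, F}.
Closure of {A, E, F}: E → A, G applies, adding G; A, G → D, E applies, adding D; D, F → C applies, adding C. So (A, E, F)⁺ = {A, C, D, E, F, G}.
This closure contains every attribute of R2, so R1 ∩ R2 → R2. The join is lossless.

Yes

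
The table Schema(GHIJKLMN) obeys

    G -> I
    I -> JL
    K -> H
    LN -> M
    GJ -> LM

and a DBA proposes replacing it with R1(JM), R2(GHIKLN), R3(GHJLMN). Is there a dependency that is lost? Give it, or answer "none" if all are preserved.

I -> JL

Check I → JL: no single fragment contains all of {IJL}, and the restricted closure of {I} across the fragments never reaches {JL}.
G → I is preserved.
K → H is preserved.
LN → M is preserved.
GJ → LM is preserved.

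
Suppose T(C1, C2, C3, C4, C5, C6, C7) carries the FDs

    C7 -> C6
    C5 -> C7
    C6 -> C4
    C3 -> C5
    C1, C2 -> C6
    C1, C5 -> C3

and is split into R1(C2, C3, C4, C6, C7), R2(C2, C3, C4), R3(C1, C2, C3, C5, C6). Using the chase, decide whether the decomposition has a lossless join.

Chase test. Columns are C1, C2, C3, C4, C5, C6, C7; row i has aⱼ where attribute j ∈ Ri, else bᵢⱼ.
Initial tableau (one row per fragment):
  row 1: b11 a2 a3 a4 b15 a6 a7
  row 2: b21 a2 a3 a4 b25 b26 b27
  row 3: a1 a2 a3 b34 a5 a6 b37
Rows 1 and 3 agree on C6; apply C6→C4 and equate their C4 entries.
Rows 1 and 2 agree on C3; apply C3→C5 and equate their C5 entries.
Rows 1 and 3 agree on C3; apply C3→C5 and equate their C5 entries.
Rows 1 and 2 agree on C5; apply C5→C7 and equate their C7 entries.
Rows 1 and 3 agree on C5; apply C5→C7 and equate their C7 entries.
Rows 1 and 2 agree on C7; apply C7→C6 and equate their C6 entries.
Row 3 is now all distinguished symbols — the join is lossless.

Yes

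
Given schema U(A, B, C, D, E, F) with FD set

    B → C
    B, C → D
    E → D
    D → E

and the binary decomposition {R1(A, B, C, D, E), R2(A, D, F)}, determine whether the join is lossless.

No

Common attributes: R1 ∩ R2 = {A, D}.
Closure of {A, D}: D → E applies, adding E. So (A, D)⁺ = {A, D, E}.
The closure contains neither all of R1 = {A, B, C, D, E} nor all of R2 = {A, D, F}, so the common attributes are not a superkey of either fragment. The join is lossy.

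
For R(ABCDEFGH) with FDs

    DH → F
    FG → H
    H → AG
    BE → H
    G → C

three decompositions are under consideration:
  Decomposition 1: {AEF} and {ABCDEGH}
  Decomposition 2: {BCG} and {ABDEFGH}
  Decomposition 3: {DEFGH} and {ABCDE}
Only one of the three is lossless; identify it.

Decomposition 1: common = {AE}, closure = {AE} → lossy.
Decomposition 2: common = {BG}, closure = {BCG} → lossless.
Decomposition 3: common = {DE}, closure = {DE} → lossy.

Decomposition 2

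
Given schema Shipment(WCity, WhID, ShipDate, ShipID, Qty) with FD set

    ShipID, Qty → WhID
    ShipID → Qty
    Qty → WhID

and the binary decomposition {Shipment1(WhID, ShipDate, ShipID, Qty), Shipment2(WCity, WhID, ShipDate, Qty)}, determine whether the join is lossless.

Common attributes: Shipment1 ∩ Shipment2 = {WhID, ShipDate, Qty}.
No dependency enlarges {WhID, ShipDate, Qty}, so (WhID, ShipDate, Qty)⁺ = {WhID, ShipDate, Qty}.
The closure contains neither all of Shipment1 = {WhID, ShipDate, ShipID, Qty} nor all of Shipment2 = {WCity, WhID, ShipDate, Qty}, so the common attributes are not a superkey of either fragment. The join is lossy.

No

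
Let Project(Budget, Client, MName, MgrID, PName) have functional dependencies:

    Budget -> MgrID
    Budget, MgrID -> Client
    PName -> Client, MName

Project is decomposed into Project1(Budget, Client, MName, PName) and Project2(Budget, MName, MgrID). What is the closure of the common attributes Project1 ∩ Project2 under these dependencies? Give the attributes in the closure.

Project1 ∩ Project2 = {Budget, MName}.
Budget → MgrID applies, adding MgrID
Budget, MgrID → Client applies, adding Client
Closure: {Budget, Client, MName, MgrID}.

Budget, Client, MName, MgrID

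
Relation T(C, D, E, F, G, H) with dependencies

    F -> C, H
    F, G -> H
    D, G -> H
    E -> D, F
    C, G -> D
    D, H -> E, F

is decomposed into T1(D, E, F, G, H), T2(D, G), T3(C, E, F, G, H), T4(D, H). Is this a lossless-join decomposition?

Yes

Chase test. Columns are C, D, E, F, G, H; row i has aⱼ where attribute j ∈ Ti, else bᵢⱼ.
Initial tableau (one row per fragment):
  row 1: b11 a2 a3 a4 a5 a6
  row 2: b21 a2 b23 b24 a5 b26
  row 3: a1 b32 a3 a4 a5 a6
  row 4: b41 a2 b43 b44 b45 a6
Rows 1 and 3 agree on F; apply F→C, H and equate their C, H entries.
Rows 1 and 2 agree on D, G; apply D, G→H and equate their H entries.
Rows 1 and 3 agree on E; apply E→D, F and equate their D, F entries.
Rows 1 and 2 agree on D, H; apply D, H→E, F and equate their E, F entries.
Rows 1 and 4 agree on D, H; apply D, H→E, F and equate their E, F entries.
Rows 1 and 2 agree on F; apply F→C, H and equate their C, H entries.
Rows 1 and 4 agree on F; apply F→C, H and equate their C, H entries.
Row 1 is now all distinguished symbols — the join is lossless.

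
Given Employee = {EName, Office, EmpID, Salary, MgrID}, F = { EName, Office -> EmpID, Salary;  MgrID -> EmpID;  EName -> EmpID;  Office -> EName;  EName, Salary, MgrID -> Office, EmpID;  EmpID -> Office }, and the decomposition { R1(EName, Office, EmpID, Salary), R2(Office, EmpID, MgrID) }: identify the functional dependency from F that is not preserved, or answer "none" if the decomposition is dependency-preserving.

EName, Office → EmpID, Salary lies within R1.
MgrID → EmpID lies within R2.
EName → EmpID lies within R1.
Office → EName lies within R1.
EName, Salary, MgrID → Office, EmpID: restricted closure across fragments reaches Office, EmpID.
EmpID → Office lies within R1.
Every dependency is enforceable on the fragments, so the decomposition is dependency-preserving.

none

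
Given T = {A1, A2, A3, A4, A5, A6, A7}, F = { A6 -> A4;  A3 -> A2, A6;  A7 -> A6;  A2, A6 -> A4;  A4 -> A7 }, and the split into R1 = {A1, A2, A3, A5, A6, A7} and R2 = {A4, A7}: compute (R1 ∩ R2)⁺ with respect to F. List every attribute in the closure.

A4, A6, A7

R1 ∩ R2 = {A7}.
A7 → A6 applies, adding A6
A6 → A4 applies, adding A4
Closure: {A4, A6, A7}.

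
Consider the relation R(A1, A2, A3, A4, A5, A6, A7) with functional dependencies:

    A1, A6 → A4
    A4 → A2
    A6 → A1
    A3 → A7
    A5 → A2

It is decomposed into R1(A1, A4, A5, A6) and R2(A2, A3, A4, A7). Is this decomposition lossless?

No

Common attributes: R1 ∩ R2 = {A4}.
Closure of {A4}: A4 → A2 applies, adding A2. So (A4)⁺ = {A2, A4}.
The closure contains neither all of R1 = {A1, A4, A5, A6} nor all of R2 = {A2, A3, A4, A7}, so the common attributes are not a superkey of either fragment. The join is lossy.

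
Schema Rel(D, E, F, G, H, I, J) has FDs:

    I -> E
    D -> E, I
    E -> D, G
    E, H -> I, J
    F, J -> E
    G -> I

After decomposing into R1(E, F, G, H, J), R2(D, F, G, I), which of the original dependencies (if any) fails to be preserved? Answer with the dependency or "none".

I → E: restricted closure across fragments reaches E.
D → E, I: restricted closure across fragments reaches E, I.
E → D, G: restricted closure across fragments reaches D, G.
E, H → I, J: restricted closure across fragments reaches I, J.
F, J → E lies within R1.
G → I lies within R2.
Every dependency is enforceable on the fragments, so the decomposition is dependency-preserving.

none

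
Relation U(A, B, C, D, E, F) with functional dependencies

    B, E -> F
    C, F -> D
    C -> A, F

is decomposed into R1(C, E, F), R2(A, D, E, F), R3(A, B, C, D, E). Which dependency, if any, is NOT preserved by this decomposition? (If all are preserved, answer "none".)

B, E -> F

Check B, E → F: no single fragment contains all of {B, E, F}, and the restricted closure of {B, E} across the fragments never reaches {F}.
C, F → D is preserved.
C → A, F is preserved.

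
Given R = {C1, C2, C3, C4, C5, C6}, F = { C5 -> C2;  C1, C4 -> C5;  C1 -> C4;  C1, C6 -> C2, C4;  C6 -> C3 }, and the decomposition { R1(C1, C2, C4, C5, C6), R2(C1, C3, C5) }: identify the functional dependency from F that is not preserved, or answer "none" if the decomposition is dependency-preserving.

Check C6 → C3: no single fragment contains all of {C3, C6}, and the restricted closure of {C6} across the fragments never reaches {C3}.
C5 → C2 is preserved.
C1, C4 → C5 is preserved.
C1 → C4 is preserved.
C1, C6 → C2, C4 is preserved.

C6 -> C3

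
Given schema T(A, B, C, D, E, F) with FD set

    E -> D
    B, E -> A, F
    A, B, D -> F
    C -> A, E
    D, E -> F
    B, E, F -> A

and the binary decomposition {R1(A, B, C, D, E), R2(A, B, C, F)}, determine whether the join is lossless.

Common attributes: R1 ∩ R2 = {A, B, C}.
Closure of {A, B, C}: C → A, E applies, adding E; E → D applies, adding D; B, E → A, F applies, adding F. So (A, B, C)⁺ = {A, B, C, D, E, F}.
This closure contains every attribute of R1, so R1 ∩ R2 → R1. The join is lossless.

Yes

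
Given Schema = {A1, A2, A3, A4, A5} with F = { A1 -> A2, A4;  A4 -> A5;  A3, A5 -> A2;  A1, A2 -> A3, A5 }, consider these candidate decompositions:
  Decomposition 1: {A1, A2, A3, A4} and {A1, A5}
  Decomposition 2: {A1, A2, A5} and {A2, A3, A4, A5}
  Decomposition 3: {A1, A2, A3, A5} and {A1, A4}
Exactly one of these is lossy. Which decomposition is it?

Decomposition 1: common = {A1}, closure = {A1, A2, A3, A4, A5} → lossless.
Decomposition 2: common = {A2, A5}, closure = {A2, A5} → lossy.
Decomposition 3: common = {A1}, closure = {A1, A2, A3, A4, A5} → lossless.

Decomposition 2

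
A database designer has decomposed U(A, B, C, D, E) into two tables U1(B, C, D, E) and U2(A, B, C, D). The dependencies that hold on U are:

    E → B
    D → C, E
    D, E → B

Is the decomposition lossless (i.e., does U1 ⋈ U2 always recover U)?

Common attributes: U1 ∩ U2 = {B, C, D}.
Closure of {B, C, D}: D → C, E applies, adding E. So (B, C, D)⁺ = {B, C, D, E}.
This closure contains every attribute of U1, so U1 ∩ U2 → U1. The join is lossless.

Yes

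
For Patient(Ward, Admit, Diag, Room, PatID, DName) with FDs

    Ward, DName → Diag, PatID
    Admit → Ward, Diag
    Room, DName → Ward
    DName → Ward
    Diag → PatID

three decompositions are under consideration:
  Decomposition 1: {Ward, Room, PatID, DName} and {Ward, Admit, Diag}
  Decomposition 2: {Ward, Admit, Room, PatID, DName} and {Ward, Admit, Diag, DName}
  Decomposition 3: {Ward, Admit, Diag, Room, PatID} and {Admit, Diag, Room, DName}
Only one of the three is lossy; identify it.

Decomposition 1

Decomposition 1: common = {Ward}, closure = {Ward} → lossy.
Decomposition 2: common = {Ward, Admit, DName}, closure = {Ward, Admit, Diag, PatID, DName} → lossless.
Decomposition 3: common = {Admit, Diag, Room}, closure = {Ward, Admit, Diag, Room, PatID} → lossless.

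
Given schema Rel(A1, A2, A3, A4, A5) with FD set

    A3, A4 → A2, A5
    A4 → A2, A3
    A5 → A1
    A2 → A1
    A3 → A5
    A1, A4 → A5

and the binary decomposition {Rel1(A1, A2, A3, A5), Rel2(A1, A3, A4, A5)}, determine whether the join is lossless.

No

Common attributes: Rel1 ∩ Rel2 = {A1, A3, A5}.
No dependency enlarges {A1, A3, A5}, so (A1, A3, A5)⁺ = {A1, A3, A5}.
The closure contains neither all of Rel1 = {A1, A2, A3, A5} nor all of Rel2 = {A1, A3, A4, A5}, so the common attributes are not a superkey of either fragment. The join is lossy.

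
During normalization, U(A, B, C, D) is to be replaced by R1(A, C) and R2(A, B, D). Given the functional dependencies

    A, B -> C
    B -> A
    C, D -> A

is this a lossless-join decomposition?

No

Common attributes: R1 ∩ R2 = {A}.
No dependency enlarges {A}, so (A)⁺ = {A}.
The closure contains neither all of R1 = {A, C} nor all of R2 = {A, B, D}, so the common attributes are not a superkey of either fragment. The join is lossy.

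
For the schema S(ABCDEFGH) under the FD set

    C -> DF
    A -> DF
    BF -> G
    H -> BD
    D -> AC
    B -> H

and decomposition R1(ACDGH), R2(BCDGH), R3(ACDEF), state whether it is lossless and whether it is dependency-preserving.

Lossless test (chase): Rows 1 and 2 agree on C; apply C→DF and equate their DF entries. Rows 1 and 3 agree on C; apply C→DF and equate their DF entries. Rows 1 and 2 agree on H; apply H→BD and equate their BD entries. Rows 1 and 2 agree on D; apply D→AC and equate their AC entries. No row becomes fully distinguished — the join is lossy.
Dependency preservation: BF → G is not contained in any single fragment, but the restricted closure of its left-hand side across the fragments still reaches the right-hand side; the remaining FDs each lie inside some fragment. All dependencies are preserved.

lossy but dependency-preserving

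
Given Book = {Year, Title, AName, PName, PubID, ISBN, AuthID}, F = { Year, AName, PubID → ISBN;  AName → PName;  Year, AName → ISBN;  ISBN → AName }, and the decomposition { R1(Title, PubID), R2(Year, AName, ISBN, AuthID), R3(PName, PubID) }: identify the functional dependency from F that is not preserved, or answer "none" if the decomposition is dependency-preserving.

Check AName → PName: no single fragment contains all of {AName, PName}, and the restricted closure of {AName} across the fragments never reaches {PName}.
Year, AName, PubID → ISBN is preserved.
Year, AName → ISBN is preserved.
ISBN → AName is preserved.

AName → PName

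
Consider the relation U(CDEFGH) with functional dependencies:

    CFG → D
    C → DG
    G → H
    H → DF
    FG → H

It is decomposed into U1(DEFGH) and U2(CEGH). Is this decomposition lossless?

Common attributes: U1 ∩ U2 = {EGH}.
Closure of {EGH}: H → DF applies, adding DF. So (EGH)⁺ = {DEFGH}.
This closure contains every attribute of U1, so U1 ∩ U2 → U1. The join is lossless.

Yes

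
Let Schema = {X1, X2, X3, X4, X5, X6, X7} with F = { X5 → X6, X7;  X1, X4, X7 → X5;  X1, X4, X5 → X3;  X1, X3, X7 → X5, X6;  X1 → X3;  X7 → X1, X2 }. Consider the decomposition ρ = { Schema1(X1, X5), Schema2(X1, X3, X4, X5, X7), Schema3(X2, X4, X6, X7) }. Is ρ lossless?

Chase test. Columns are X1, X2, X3, X4, X5, X6, X7; row i has aⱼ where attribute j ∈ Schemai, else bᵢⱼ.
Initial tableau (one row per fragment):
  row 1: a1 b12 b13 b14 a5 b16 b17
  row 2: a1 b22 a3 a4 a5 b26 a7
  row 3: b31 a2 b33 a4 b35 a6 a7
Rows 1 and 2 agree on X5; apply X5→X6, X7 and equate their X6, X7 entries.
Rows 1 and 2 agree on X1; apply X1→X3 and equate their X3 entries.
Rows 1 and 2 agree on X7; apply X7→X1, X2 and equate their X1, X2 entries.
Rows 1 and 3 agree on X7; apply X7→X1, X2 and equate their X1, X2 entries.
Rows 2 and 3 agree on X1, X4, X7; apply X1, X4, X7→X5 and equate their X5 entries.
Rows 2 and 3 agree on X1, X4, X5; apply X1, X4, X5→X3 and equate their X3 entries.
Rows 1 and 3 agree on X1, X3, X7; apply X1, X3, X7→X5, X6 and equate their X5, X6 entries.
Row 2 is now all distinguished symbols — the join is lossless.

Yes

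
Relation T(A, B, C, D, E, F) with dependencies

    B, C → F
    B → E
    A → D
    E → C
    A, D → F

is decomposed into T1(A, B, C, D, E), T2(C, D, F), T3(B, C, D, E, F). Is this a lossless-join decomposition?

Yes

Chase test. Columns are A, B, C, D, E, F; row i has aⱼ where attribute j ∈ Ti, else bᵢⱼ.
Initial tableau (one row per fragment):
  row 1: a1 a2 a3 a4 a5 b16
  row 2: b21 b22 a3 a4 b25 a6
  row 3: b31 a2 a3 a4 a5 a6
Rows 1 and 3 agree on B, C; apply B, C→F and equate their F entries.
Row 1 is now all distinguished symbols — the join is lossless.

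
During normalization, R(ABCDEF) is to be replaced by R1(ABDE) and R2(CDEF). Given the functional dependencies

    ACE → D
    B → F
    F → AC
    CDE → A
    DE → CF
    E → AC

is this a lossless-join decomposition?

Yes

Common attributes: R1 ∩ R2 = {DE}.
Closure of {DE}: DE → CF applies, adding CF; E → AC applies, adding A. So (DE)⁺ = {ACDEF}.
This closure contains every attribute of R2, so R1 ∩ R2 → R2. The join is lossless.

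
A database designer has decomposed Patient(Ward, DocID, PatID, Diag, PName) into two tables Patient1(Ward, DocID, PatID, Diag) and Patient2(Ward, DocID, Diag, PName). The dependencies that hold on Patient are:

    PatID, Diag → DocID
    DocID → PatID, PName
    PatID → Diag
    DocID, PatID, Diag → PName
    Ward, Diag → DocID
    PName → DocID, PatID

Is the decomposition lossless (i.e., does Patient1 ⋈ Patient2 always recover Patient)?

Common attributes: Patient1 ∩ Patient2 = {Ward, DocID, Diag}.
Closure of {Ward, DocID, Diag}: DocID → PatID, PName applies, adding PatID, PName. So (Ward, DocID, Diag)⁺ = {Ward, DocID, PatID, Diag, PName}.
This closure contains every attribute of Patient1, so Patient1 ∩ Patient2 → Patient1. The join is lossless.

Yes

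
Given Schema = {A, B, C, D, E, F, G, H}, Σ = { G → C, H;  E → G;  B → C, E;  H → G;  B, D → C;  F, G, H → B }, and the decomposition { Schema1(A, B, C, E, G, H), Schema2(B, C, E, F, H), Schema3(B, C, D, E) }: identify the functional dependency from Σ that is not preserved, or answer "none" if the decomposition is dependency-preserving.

G → C, H lies within Schema1.
E → G lies within Schema1.
B → C, E lies within Schema1.
H → G lies within Schema1.
B, D → C lies within Schema3.
F, G, H → B: restricted closure across fragments reaches B.
Every dependency is enforceable on the fragments, so the decomposition is dependency-preserving.

none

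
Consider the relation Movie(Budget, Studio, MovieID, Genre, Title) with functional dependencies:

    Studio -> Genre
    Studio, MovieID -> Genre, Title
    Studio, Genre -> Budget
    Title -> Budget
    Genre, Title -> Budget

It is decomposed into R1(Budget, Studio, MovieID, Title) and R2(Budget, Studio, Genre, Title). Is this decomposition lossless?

Common attributes: R1 ∩ R2 = {Budget, Studio, Title}.
Closure of {Budget, Studio, Title}: Studio → Genre applies, adding Genre. So (Budget, Studio, Title)⁺ = {Budget, Studio, Genre, Title}.
This closure contains every attribute of R2, so R1 ∩ R2 → R2. The join is lossless.

Yes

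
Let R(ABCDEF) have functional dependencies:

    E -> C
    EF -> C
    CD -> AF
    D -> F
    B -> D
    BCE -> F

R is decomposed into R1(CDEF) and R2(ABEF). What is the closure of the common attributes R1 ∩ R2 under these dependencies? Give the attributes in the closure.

CEF

R1 ∩ R2 = {EF}.
E → C applies, adding C
Closure: {CEF}.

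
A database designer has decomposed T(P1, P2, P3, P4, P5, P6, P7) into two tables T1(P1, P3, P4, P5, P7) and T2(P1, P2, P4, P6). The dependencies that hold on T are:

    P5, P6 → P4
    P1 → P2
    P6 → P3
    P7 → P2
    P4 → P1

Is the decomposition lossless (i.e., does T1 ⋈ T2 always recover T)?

Common attributes: T1 ∩ T2 = {P1, P4}.
Closure of {P1, P4}: P1 → P2 applies, adding P2. So (P1, P4)⁺ = {P1, P2, P4}.
The closure contains neither all of T1 = {P1, P3, P4, P5, P7} nor all of T2 = {P1, P2, P4, P6}, so the common attributes are not a superkey of either fragment. The join is lossy.

No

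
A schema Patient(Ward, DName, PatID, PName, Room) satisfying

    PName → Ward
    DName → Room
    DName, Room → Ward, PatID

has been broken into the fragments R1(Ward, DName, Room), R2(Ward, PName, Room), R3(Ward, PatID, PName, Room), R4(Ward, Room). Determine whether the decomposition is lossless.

Chase test. Columns are Ward, DName, PatID, PName, Room; row i has aⱼ where attribute j ∈ Ri, else bᵢⱼ.
Initial tableau (one row per fragment):
  row 1: a1 a2 b13 b14 a5
  row 2: a1 b22 b23 a4 a5
  row 3: a1 b32 a3 a4 a5
  row 4: a1 b42 b43 b44 a5
No row becomes fully distinguished — the join is lossy.

No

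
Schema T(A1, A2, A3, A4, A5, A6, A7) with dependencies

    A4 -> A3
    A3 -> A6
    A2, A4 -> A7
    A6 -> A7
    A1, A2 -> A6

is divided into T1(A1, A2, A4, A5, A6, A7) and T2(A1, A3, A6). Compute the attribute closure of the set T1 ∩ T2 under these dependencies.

T1 ∩ T2 = {A1, A6}.
A6 → A7 applies, adding A7
Closure: {A1, A6, A7}.

A1, A6, A7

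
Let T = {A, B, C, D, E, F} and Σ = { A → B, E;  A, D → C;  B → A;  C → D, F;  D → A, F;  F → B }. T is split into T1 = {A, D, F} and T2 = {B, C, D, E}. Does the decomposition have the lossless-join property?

Yes

Common attributes: T1 ∩ T2 = {D}.
Closure of {D}: D → A, F applies, adding A, F; F → B applies, adding B; A → B, E applies, adding E; A, D → C applies, adding C. So (D)⁺ = {A, B, C, D, E, F}.
This closure contains every attribute of T1, so T1 ∩ T2 → T1. The join is lossless.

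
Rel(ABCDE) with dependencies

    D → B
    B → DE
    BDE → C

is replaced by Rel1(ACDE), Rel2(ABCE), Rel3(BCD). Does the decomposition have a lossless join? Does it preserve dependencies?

lossless and dependency-preserving

Lossless test (chase): Rows 1 and 3 agree on D; apply D→B and equate their B entries. Rows 1 and 2 agree on B; apply B→DE and equate their DE entries. Rows 1 and 3 agree on B; apply B→DE and equate their DE entries. Row 1 is now all distinguished symbols — the join is lossless.
Dependency preservation: B → DE; BDE → C are not contained in any single fragment, but the restricted closure of each left-hand side across the fragments still reaches the right-hand side; the remaining FDs each lie inside some fragment. All dependencies are preserved.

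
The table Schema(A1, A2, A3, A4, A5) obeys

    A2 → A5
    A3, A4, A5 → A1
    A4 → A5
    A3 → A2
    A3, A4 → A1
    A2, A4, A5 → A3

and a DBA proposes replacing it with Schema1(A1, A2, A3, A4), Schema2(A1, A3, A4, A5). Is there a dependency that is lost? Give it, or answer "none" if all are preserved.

A2 → A5

Check A2 → A5: no single fragment contains all of {A2, A5}, and the restricted closure of {A2} across the fragments never reaches {A5}.
A3, A4, A5 → A1 is preserved.
A4 → A5 is preserved.
A3 → A2 is preserved.
A3, A4 → A1 is preserved.
A2, A4, A5 → A3 is preserved.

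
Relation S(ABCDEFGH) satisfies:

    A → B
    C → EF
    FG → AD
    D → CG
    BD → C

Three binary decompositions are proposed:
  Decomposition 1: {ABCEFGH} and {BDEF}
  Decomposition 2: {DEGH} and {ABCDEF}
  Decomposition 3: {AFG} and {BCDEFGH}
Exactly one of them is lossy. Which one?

Decomposition 1

Decomposition 1: common = {BEF}, closure = {BEF} → lossy.
Decomposition 2: common = {DE}, closure = {ABCDEFG} → lossless.
Decomposition 3: common = {FG}, closure = {ABCDEFG} → lossless.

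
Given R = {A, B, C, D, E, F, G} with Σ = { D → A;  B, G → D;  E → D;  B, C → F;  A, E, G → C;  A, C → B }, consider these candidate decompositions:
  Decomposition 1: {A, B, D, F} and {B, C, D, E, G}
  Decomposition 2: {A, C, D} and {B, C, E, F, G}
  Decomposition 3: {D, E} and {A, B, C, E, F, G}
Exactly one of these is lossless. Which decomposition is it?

Decomposition 1: common = {B, D}, closure = {A, B, D} → lossy.
Decomposition 2: common = {C}, closure = {C} → lossy.
Decomposition 3: common = {E}, closure = {A, D, E} → lossless.

Decomposition 3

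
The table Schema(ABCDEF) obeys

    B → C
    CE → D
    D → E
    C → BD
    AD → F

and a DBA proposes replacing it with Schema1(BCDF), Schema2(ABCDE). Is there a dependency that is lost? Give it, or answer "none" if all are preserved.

AD → F

Check AD → F: no single fragment contains all of {ADF}, and the restricted closure of {AD} across the fragments never reaches {F}.
B → C is preserved.
CE → D is preserved.
D → E is preserved.
C → BD is preserved.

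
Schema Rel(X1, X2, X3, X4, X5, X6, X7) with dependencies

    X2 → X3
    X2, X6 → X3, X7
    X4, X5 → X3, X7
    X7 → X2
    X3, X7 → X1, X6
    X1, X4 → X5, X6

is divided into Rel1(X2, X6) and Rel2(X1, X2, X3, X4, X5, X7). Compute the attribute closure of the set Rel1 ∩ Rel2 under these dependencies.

X2, X3

Rel1 ∩ Rel2 = {X2}.
X2 → X3 applies, adding X3
Closure: {X2, X3}.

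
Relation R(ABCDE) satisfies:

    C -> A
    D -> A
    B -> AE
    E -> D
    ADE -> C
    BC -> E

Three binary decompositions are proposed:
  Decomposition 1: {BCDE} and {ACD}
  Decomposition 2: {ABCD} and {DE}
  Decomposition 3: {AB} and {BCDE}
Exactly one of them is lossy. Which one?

Decomposition 1: common = {CD}, closure = {ACD} → lossless.
Decomposition 2: common = {D}, closure = {AD} → lossy.
Decomposition 3: common = {B}, closure = {ABCDE} → lossless.

Decomposition 2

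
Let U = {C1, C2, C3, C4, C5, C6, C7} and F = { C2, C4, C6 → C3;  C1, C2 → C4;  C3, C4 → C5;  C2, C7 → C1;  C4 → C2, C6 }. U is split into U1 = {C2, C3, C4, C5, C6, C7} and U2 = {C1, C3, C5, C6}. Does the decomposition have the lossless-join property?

Common attributes: U1 ∩ U2 = {C3, C5, C6}.
No dependency enlarges {C3, C5, C6}, so (C3, C5, C6)⁺ = {C3, C5, C6}.
The closure contains neither all of U1 = {C2, C3, C4, C5, C6, C7} nor all of U2 = {C1, C3, C5, C6}, so the common attributes are not a superkey of either fragment. The join is lossy.

No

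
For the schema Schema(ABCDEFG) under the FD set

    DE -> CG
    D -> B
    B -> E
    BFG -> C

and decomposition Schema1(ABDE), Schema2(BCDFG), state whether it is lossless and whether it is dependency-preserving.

Lossless test: (BD)⁺ = {BCDEG}, which is a superkey of neither fragment — lossy.
Dependency preservation: DE → CG is not contained in any single fragment, but the restricted closure of its left-hand side across the fragments still reaches the right-hand side; the remaining FDs each lie inside some fragment. All dependencies are preserved.

lossy but dependency-preserving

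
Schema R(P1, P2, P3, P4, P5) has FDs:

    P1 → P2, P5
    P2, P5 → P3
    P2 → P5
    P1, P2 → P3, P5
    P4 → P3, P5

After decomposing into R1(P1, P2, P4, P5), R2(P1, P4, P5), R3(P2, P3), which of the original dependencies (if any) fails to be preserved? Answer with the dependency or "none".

Check P4 → P3, P5: no single fragment contains all of {P3, P4, P5}, and the restricted closure of {P4} across the fragments never reaches {P3, P5}.
P1 → P2, P5 is preserved.
P2, P5 → P3 is preserved.
P2 → P5 is preserved.
P1, P2 → P3, P5 is preserved.

P4 → P3, P5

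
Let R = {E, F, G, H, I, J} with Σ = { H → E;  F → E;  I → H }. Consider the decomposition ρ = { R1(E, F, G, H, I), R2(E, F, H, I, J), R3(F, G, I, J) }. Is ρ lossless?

Chase test. Columns are E, F, G, H, I, J; row i has aⱼ where attribute j ∈ Ri, else bᵢⱼ.
Initial tableau (one row per fragment):
  row 1: a1 a2 a3 a4 a5 b16
  row 2: a1 a2 b23 a4 a5 a6
  row 3: b31 a2 a3 b34 a5 a6
Rows 1 and 3 agree on F; apply F→E and equate their E entries.
Rows 1 and 3 agree on I; apply I→H and equate their H entries.
Row 3 is now all distinguished symbols — the join is lossless.

Yes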